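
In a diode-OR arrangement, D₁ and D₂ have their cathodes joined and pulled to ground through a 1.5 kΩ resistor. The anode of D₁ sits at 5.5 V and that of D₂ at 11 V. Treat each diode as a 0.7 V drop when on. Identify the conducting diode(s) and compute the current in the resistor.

Only D₂ conducts; I_R ≈ 6.9 mA

Assume both conduct. Then node N would need to be at both 5.5−0.7 = 4.8 V and 11−0.7 = 10.3 V, which is impossible.
Assume only D₂ conducts: V_N = 11 − 0.7 = 10.3 V, so I_R = 10.3/1.5 = 6.87 mA.
Check D₁: its anode-to-cathode voltage is 5.5 − 10.3 = -4.8 V < 0.7 V, so it is off. The assumption is consistent.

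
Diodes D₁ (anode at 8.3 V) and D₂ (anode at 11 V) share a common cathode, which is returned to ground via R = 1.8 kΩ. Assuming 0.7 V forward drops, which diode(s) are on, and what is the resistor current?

Assume both conduct. Then node N would need to be at both 8.3−0.7 = 7.6 V and 11−0.7 = 10.3 V, which is impossible.
Assume only D₂ conducts: V_N = 11 − 0.7 = 10.3 V, so I_R = 10.3/1.8 = 5.72 mA.
Check D₁: its anode-to-cathode voltage is 8.3 − 10.3 = -2 V < 0.7 V, so it is off. The assumption is consistent.

Only D₂ conducts; I_R ≈ 5.7 mA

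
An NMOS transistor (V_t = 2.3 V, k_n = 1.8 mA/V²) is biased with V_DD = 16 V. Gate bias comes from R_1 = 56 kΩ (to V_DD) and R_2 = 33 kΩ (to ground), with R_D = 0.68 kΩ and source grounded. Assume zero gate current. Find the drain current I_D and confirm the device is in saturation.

V_G = V_DD·R_2/(R_1+R_2) = 16×33/89 = 5.93 V. With the source grounded, V_GS = V_G = 5.93 V.
Assume saturation: I_D = (k_n/2)(V_GS − V_t)² = (1.8/2)×(5.93 − 2.3)² = 0.9×3.63² = 11.9 mA.
V_DS = V_DD − I_D·R_D = 16 − 11.9×0.68 = 7.92 V.
Saturation requires V_DS ≥ V_GS − V_t = 3.63 V; 7.92 ≥ 3.63 ✓.

I_D ≈ 12 mA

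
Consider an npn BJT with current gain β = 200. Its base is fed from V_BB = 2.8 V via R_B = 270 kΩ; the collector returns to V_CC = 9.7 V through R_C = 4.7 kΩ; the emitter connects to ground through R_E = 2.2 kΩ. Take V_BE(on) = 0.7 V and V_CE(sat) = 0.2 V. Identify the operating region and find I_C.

Assume active. Base-emitter loop: I_B = (V_BB − V_BE)/(R_B + (β+1)R_E) = (2.8 − 0.7)/(270 + 201×2.2) = 0.00295 mA.
I_C = β·I_B = 200×0.00295 = 0.59 mA.
V_CE = V_CC − I_C·R_C − I_E·R_E = 9.7 − 0.59×4.7 − 0.593×2.2 = 5.62 V > V_CE(sat), so the active-region assumption holds.

active; I_C ≈ 0.59 mA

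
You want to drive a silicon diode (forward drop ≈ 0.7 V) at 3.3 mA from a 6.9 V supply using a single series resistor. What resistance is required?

The resistor drops V_S − V_D = 6.9 − 0.7 = 6.2 V at 3.3 mA.
R = 6.2 V / 3.3 mA = 1.88 kΩ.

R ≈ 1.9 kΩ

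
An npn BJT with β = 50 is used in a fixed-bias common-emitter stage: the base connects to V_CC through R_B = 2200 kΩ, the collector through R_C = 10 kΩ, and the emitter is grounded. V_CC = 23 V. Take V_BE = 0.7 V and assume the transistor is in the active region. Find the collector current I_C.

Base loop: V_CC = I_B·R_B + V_BE, so I_B = (23 − 0.7)/2200 kΩ = 0.0101 mA.
In the active region I_C = β·I_B = 50 × 0.0101 = 0.507 mA.
Collector loop: V_CE = V_CC − I_C·R_C = 23 − 0.507×10 = 17.9 V.
Since V_CE = 17.9 V > V_CE(sat) ≈ 0.2 V, the transistor is in the active region as assumed.

I_C ≈ 0.51 mA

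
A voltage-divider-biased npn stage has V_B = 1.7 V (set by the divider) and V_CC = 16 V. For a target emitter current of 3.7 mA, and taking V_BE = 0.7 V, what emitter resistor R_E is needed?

R_E ≈ 0.27 kΩ

V_E = V_B − V_BE = 1.7 − 0.7 = 1 V.
R_E = V_E / I_E = 1 / 3.7 = 0.27 kΩ.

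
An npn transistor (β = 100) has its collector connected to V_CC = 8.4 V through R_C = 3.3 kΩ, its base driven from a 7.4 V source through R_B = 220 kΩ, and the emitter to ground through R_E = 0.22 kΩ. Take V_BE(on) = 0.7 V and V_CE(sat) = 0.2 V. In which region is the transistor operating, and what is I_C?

saturation; I_C ≈ 2.3 mA

Assume active: I_B = (7.4 − 0.7)/(220 + 101×0.22) = 0.0277 mA, I_C = β·I_B = 2.77 mA.
Then V_CE = 8.4 − 2.77×3.3 − 2.79×0.22 = -1.34 V < 0.2 V — the active assumption fails.
Re-solve with V_CE = 0.2 V. KCL at the emitter: V_E/R_E = (V_BB−0.7−V_E)/R_B + (V_CC−0.2−V_E)/R_C, giving V_E = 0.518 V.
I_C = (V_CC − 0.2 − V_E)/R_C = (8.2 − 0.518)/3.3 = 2.33 mA.
Check: I_B = (6.7 − 0.518)/220 = 0.0281 mA, and β·I_B = 2.81 mA > I_C, confirming saturation.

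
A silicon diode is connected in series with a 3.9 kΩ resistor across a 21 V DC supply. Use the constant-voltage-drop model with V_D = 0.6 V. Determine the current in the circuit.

I ≈ 5.2 mA

KVL around the loop: 21 = V_D + I·R = 0.6 + I × 3.9 kΩ.
So I = (21 − 0.6) / 3.9 kΩ = 20.4 / 3.9 = 5.23 mA.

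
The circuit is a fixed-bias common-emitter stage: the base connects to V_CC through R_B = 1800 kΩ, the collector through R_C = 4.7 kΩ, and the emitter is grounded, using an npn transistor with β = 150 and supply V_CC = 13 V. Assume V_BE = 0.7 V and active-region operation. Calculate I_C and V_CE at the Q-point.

Base loop: V_CC = I_B·R_B + V_BE, so I_B = (13 − 0.7)/1800 kΩ = 0.00683 mA.
In the active region I_C = β·I_B = 150 × 0.00683 = 1.03 mA.
Collector loop: V_CE = V_CC − I_C·R_C = 13 − 1.03×4.7 = 8.18 V.
Since V_CE = 8.18 V > V_CE(sat) ≈ 0.2 V, the transistor is in the active region as assumed.

I_C ≈ 1 mA, V_CE ≈ 8.2 V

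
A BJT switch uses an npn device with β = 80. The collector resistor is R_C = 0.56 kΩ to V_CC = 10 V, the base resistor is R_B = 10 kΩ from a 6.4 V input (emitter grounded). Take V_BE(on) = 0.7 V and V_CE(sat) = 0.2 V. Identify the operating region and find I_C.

saturation; I_C ≈ 18 mA

Assume active: I_B = (6.4 − 0.7)/10 = 0.57 mA, giving I_C = β·I_B = 45.6 mA.
But then V_CE = 10 − 45.6×0.56 = -15.5 V < V_CE(sat) = 0.2 V — impossible in the active region.
So the transistor is saturated. With V_CE = 0.2 V, I_C = (V_CC − 0.2)/R_C = 9.8/0.56 = 17.5 mA.
Check: β·I_B = 45.6 mA > I_C = 17.5 mA, confirming saturation.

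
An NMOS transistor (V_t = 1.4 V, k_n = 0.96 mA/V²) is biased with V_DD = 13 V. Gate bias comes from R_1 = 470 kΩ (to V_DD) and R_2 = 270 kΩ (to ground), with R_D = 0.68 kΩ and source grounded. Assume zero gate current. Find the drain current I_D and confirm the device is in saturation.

I_D ≈ 5.4 mA

V_G = V_DD·R_2/(R_1+R_2) = 13×270/740 = 4.74 V. With the source grounded, V_GS = V_G = 4.74 V.
Assume saturation: I_D = (k_n/2)(V_GS − V_t)² = (0.96/2)×(4.74 − 1.4)² = 0.48×3.34² = 5.37 mA.
V_DS = V_DD − I_D·R_D = 13 − 5.37×0.68 = 9.35 V.
Saturation requires V_DS ≥ V_GS − V_t = 3.34 V; 9.35 ≥ 3.34 ✓.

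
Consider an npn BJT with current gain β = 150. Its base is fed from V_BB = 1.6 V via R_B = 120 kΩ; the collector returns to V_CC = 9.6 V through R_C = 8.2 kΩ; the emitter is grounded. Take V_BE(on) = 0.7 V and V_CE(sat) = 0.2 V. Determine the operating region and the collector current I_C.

Assume active. Base-emitter loop: I_B = (V_BB − V_BE)/R_B = (1.6 − 0.7)/120 = 0.0075 mA.
I_C = β·I_B = 150×0.0075 = 1.13 mA.
V_CE = V_CC − I_C·R_C = 9.6 − 1.13×8.2 = 0.375 V > V_CE(sat), so the active-region assumption holds.

active; I_C ≈ 1.1 mA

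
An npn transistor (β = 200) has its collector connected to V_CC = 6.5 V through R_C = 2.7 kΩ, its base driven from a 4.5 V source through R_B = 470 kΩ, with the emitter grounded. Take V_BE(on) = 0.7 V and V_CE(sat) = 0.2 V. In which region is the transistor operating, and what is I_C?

active; I_C ≈ 1.6 mA

Assume active. Base-emitter loop: I_B = (V_BB − V_BE)/R_B = (4.5 − 0.7)/470 = 0.00809 mA.
I_C = β·I_B = 200×0.00809 = 1.62 mA.
V_CE = V_CC − I_C·R_C = 6.5 − 1.62×2.7 = 2.13 V > V_CE(sat), so the active-region assumption holds.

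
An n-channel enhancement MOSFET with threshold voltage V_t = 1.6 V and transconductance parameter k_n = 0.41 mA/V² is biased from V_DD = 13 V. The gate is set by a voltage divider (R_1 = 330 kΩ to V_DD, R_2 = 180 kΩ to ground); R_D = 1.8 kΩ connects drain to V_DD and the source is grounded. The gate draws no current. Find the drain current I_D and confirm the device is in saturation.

I_D ≈ 1.8 mA

V_G = V_DD·R_2/(R_1+R_2) = 13×180/510 = 4.59 V. With the source grounded, V_GS = V_G = 4.59 V.
Assume saturation: I_D = (k_n/2)(V_GS − V_t)² = (0.41/2)×(4.59 − 1.6)² = 0.205×2.99² = 1.83 mA.
V_DS = V_DD − I_D·R_D = 13 − 1.83×1.8 = 9.7 V.
Saturation requires V_DS ≥ V_GS − V_t = 2.99 V; 9.7 ≥ 2.99 ✓.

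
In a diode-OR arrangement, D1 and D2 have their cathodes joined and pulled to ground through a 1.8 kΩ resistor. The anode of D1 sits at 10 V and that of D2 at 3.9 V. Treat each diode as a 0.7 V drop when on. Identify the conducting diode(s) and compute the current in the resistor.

Assume both conduct. Then node N would need to be at both 10−0.7 = 9.3 V and 3.9−0.7 = 3.2 V, which is impossible.
Assume only D1 conducts: V_N = 10 − 0.7 = 9.3 V, so I_R = 9.3/1.8 = 5.17 mA.
Check D2: its anode-to-cathode voltage is 3.9 − 9.3 = -5.4 V < 0.7 V, so it is off. The assumption is consistent.

Only D1 conducts; I_R ≈ 5.2 mA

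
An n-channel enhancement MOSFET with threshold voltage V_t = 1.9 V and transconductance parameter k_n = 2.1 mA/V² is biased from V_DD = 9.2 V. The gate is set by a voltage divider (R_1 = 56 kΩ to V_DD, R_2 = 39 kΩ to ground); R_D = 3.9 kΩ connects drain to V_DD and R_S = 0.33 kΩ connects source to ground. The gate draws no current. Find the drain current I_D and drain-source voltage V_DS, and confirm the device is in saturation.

I_D ≈ 1.8 mA, V_DS ≈ 1.7 V

V_G = V_DD·R_2/(R_1+R_2) = 9.2×39/95 = 3.78 V.
Assume saturation: I_D = (k_n/2)(V_GS − V_t)² with V_GS = V_G − I_D·R_S = 3.78 − 0.33·I_D.
Substituting gives 0.114·I_D² − 2.3·I_D + 3.7 = 0, with roots I_D = 1.76 or 18.4 mA.
The root I_D = 18.4 mA gives V_GS = -2.28 V ≤ V_t, so take I_D = 1.76 mA.
Then V_GS = 3.2 V and V_DS = V_DD − I_D(R_D+R_S) = 9.2 − 1.76×4.23 = 1.75 V.
Saturation requires V_DS ≥ V_GS − V_t = 1.3 V; 1.75 ≥ 1.3 ✓.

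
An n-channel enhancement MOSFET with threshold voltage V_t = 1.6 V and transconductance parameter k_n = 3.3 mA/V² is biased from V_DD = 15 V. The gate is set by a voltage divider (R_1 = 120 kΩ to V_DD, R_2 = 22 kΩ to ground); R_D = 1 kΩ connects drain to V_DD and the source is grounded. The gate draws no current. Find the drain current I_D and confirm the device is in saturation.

V_G = V_DD·R_2/(R_1+R_2) = 15×22/142 = 2.32 V. With the source grounded, V_GS = V_G = 2.32 V.
Assume saturation: I_D = (k_n/2)(V_GS − V_t)² = (3.3/2)×(2.32 − 1.6)² = 1.65×0.724² = 0.865 mA.
V_DS = V_DD − I_D·R_D = 15 − 0.865×1 = 14.1 V.
Saturation requires V_DS ≥ V_GS − V_t = 0.724 V; 14.1 ≥ 0.724 ✓.

I_D ≈ 0.86 mA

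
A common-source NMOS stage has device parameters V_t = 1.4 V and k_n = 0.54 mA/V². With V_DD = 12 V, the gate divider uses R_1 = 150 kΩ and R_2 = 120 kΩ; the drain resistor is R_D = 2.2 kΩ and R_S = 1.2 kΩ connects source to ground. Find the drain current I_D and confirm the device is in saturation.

I_D ≈ 1.4 mA

V_G = V_DD·R_2/(R_1+R_2) = 12×120/270 = 5.33 V.
Assume saturation: I_D = (k_n/2)(V_GS − V_t)² with V_GS = V_G − I_D·R_S = 5.33 − 1.2·I_D.
Substituting gives 0.389·I_D² − 3.55·I_D + 4.18 = 0, with roots I_D = 1.39 or 7.74 mA.
The root I_D = 7.74 mA gives V_GS = -3.95 V ≤ V_t, so take I_D = 1.39 mA.
Then V_GS = 3.67 V and V_DS = V_DD − I_D(R_D+R_S) = 12 − 1.39×3.4 = 7.28 V.
Saturation requires V_DS ≥ V_GS − V_t = 2.27 V; 7.28 ≥ 2.27 ✓.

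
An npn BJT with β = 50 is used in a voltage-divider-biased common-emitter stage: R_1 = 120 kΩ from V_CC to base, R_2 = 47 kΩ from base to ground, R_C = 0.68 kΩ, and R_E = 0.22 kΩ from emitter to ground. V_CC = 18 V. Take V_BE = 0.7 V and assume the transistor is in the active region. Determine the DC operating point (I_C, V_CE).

Thevenize the base divider: V_Th = V_CC·R_2/(R_1+R_2) = 18×47/167 = 5.07 V, R_Th = R_1‖R_2 = 33.8 kΩ.
Base-emitter loop: V_Th = I_B·R_Th + V_BE + (β+1)I_B·R_E, so I_B = (5.07 − 0.7) / (33.8 + 51×0.22) = 0.097 mA.
I_C = β·I_B = 50×0.097 = 4.85 mA, and I_E = (β+1)I_B = 4.95 mA.
V_CE = V_CC − I_C·R_C − I_E·R_E = 18 − 4.85×0.68 − 4.95×0.22 = 13.6 V.
V_CE = 13.6 V > 0.2 V confirms active-region operation.

I_C ≈ 4.9 mA, V_CE ≈ 14 V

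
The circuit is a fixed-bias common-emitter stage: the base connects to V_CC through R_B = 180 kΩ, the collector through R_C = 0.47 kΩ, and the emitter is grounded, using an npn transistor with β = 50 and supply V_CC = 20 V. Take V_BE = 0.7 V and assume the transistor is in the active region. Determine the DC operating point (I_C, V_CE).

Base loop: V_CC = I_B·R_B + V_BE, so I_B = (20 − 0.7)/180 kΩ = 0.107 mA.
In the active region I_C = β·I_B = 50 × 0.107 = 5.36 mA.
Collector loop: V_CE = V_CC − I_C·R_C = 20 − 5.36×0.47 = 17.5 V.
Since V_CE = 17.5 V > V_CE(sat) ≈ 0.2 V, the transistor is in the active region as assumed.

I_C ≈ 5.4 mA, V_CE ≈ 17 V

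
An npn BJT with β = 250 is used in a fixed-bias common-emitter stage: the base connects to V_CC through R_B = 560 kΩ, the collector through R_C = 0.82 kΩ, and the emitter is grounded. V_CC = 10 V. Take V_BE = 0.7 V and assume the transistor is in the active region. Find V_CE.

Base loop: V_CC = I_B·R_B + V_BE, so I_B = (10 − 0.7)/560 kΩ = 0.0166 mA.
In the active region I_C = β·I_B = 250 × 0.0166 = 4.15 mA.
Collector loop: V_CE = V_CC − I_C·R_C = 10 − 4.15×0.82 = 6.6 V.
Since V_CE = 6.6 V > V_CE(sat) ≈ 0.2 V, the transistor is in the active region as assumed.

V_CE ≈ 6.6 V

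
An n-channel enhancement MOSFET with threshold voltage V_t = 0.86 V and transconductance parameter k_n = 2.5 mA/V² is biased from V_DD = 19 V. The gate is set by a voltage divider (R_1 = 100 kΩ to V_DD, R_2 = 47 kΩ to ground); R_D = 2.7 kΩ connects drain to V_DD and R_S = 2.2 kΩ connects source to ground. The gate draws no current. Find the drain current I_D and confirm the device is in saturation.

V_G = V_DD·R_2/(R_1+R_2) = 19×47/147 = 6.07 V.
Assume saturation: I_D = (k_n/2)(V_GS − V_t)² with V_GS = V_G − I_D·R_S = 6.07 − 2.2·I_D.
Substituting gives 6.05·I_D² − 29.7·I_D + 34 = 0, with roots I_D = 1.82 or 3.08 mA.
The root I_D = 3.08 mA gives V_GS = -0.711 V ≤ V_t, so take I_D = 1.82 mA.
Then V_GS = 2.07 V and V_DS = V_DD − I_D(R_D+R_S) = 19 − 1.82×4.9 = 10.1 V.
Saturation requires V_DS ≥ V_GS − V_t = 1.21 V; 10.1 ≥ 1.21 ✓.

I_D ≈ 1.8 mA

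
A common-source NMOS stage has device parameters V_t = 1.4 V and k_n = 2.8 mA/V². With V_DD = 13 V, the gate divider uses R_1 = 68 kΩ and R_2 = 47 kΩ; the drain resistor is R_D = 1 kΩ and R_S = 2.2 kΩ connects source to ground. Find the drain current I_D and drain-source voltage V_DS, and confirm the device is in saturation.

V_G = V_DD·R_2/(R_1+R_2) = 13×47/115 = 5.31 V.
Assume saturation: I_D = (k_n/2)(V_GS − V_t)² with V_GS = V_G − I_D·R_S = 5.31 − 2.2·I_D.
Substituting gives 6.78·I_D² − 25.1·I_D + 21.4 = 0, with roots I_D = 1.33 or 2.37 mA.
The root I_D = 2.37 mA gives V_GS = 0.0989 V ≤ V_t, so take I_D = 1.33 mA.
Then V_GS = 2.38 V and V_DS = V_DD − I_D(R_D+R_S) = 13 − 1.33×3.2 = 8.73 V.
Saturation requires V_DS ≥ V_GS − V_t = 0.976 V; 8.73 ≥ 0.976 ✓.

I_D ≈ 1.3 mA, V_DS ≈ 8.7 V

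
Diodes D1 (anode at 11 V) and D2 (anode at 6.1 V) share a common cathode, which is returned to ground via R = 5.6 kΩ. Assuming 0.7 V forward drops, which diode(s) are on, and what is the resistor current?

Assume both conduct. Then node N would need to be at both 11−0.7 = 10.3 V and 6.1−0.7 = 5.4 V, which is impossible.
Assume only D1 conducts: V_N = 11 − 0.7 = 10.3 V, so I_R = 10.3/5.6 = 1.84 mA.
Check D2: its anode-to-cathode voltage is 6.1 − 10.3 = -4.2 V < 0.7 V, so it is off. The assumption is consistent.

Only D1 conducts; I_R ≈ 1.8 mA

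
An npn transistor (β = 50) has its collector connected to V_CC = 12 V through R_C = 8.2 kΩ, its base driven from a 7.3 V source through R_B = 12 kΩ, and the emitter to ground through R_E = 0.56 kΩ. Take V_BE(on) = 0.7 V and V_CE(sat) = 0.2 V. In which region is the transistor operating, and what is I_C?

Assume active: I_B = (7.3 − 0.7)/(12 + 51×0.56) = 0.163 mA, I_C = β·I_B = 8.14 mA.
Then V_CE = 12 − 8.14×8.2 − 8.3×0.56 = -59.4 V < 0.2 V — the active assumption fails.
Re-solve with V_CE = 0.2 V. KCL at the emitter: V_E/R_E = (V_BB−0.7−V_E)/R_B + (V_CC−0.2−V_E)/R_C, giving V_E = 0.999 V.
I_C = (V_CC − 0.2 − V_E)/R_C = (11.8 − 0.999)/8.2 = 1.32 mA.
Check: I_B = (6.6 − 0.999)/12 = 0.467 mA, and β·I_B = 23.3 mA > I_C, confirming saturation.

saturation; I_C ≈ 1.3 mA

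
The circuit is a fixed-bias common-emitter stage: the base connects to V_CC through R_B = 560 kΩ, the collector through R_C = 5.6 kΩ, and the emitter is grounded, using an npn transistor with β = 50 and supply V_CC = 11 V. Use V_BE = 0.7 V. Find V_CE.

Base loop: V_CC = I_B·R_B + V_BE, so I_B = (11 − 0.7)/560 kΩ = 0.0184 mA.
In the active region I_C = β·I_B = 50 × 0.0184 = 0.92 mA.
Collector loop: V_CE = V_CC − I_C·R_C = 11 − 0.92×5.6 = 5.85 V.
Since V_CE = 5.85 V > V_CE(sat) ≈ 0.2 V, the transistor is in the active region as assumed.

V_CE ≈ 5.8 V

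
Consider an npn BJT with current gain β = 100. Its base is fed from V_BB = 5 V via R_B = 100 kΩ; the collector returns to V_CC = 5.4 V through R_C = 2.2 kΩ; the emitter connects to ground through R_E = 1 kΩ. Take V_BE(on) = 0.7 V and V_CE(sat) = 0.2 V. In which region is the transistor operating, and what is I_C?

Assume active: I_B = (5 − 0.7)/(100 + 101×1) = 0.0214 mA, I_C = β·I_B = 2.14 mA.
Then V_CE = 5.4 − 2.14×2.2 − 2.16×1 = -1.47 V < 0.2 V — the active assumption fails.
Re-solve with V_CE = 0.2 V. KCL at the emitter: V_E/R_E = (V_BB−0.7−V_E)/R_B + (V_CC−0.2−V_E)/R_C, giving V_E = 1.64 V.
I_C = (V_CC − 0.2 − V_E)/R_C = (5.2 − 1.64)/2.2 = 1.62 mA.
Check: I_B = (4.3 − 1.64)/100 = 0.0266 mA, and β·I_B = 2.66 mA > I_C, confirming saturation.

saturation; I_C ≈ 1.6 mA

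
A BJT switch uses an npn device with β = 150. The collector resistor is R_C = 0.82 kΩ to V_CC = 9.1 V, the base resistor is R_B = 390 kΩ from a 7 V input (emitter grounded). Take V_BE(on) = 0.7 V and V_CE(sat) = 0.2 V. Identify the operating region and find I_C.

active; I_C ≈ 2.4 mA

Assume active. Base-emitter loop: I_B = (V_BB − V_BE)/R_B = (7 − 0.7)/390 = 0.0162 mA.
I_C = β·I_B = 150×0.0162 = 2.42 mA.
V_CE = V_CC − I_C·R_C = 9.1 − 2.42×0.82 = 7.11 V > V_CE(sat), so the active-region assumption holds.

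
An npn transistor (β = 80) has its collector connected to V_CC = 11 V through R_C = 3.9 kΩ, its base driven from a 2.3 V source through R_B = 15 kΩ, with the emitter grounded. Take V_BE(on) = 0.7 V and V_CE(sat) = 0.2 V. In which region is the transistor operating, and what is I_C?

Assume active: I_B = (2.3 − 0.7)/15 = 0.107 mA, giving I_C = β·I_B = 8.53 mA.
But then V_CE = 11 − 8.53×3.9 = -22.3 V < V_CE(sat) = 0.2 V — impossible in the active region.
So the transistor is saturated. With V_CE = 0.2 V, I_C = (V_CC − 0.2)/R_C = 10.8/3.9 = 2.77 mA.
Check: β·I_B = 8.53 mA > I_C = 2.77 mA, confirming saturation.

saturation; I_C ≈ 2.8 mA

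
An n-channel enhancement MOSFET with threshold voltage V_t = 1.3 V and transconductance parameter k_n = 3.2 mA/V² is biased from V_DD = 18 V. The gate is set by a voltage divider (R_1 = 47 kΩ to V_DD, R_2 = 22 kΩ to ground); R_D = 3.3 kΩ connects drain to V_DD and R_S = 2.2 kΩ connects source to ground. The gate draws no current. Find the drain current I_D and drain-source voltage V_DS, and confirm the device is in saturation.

I_D ≈ 1.6 mA, V_DS ≈ 9.4 V

V_G = V_DD·R_2/(R_1+R_2) = 18×22/69 = 5.74 V.
Assume saturation: I_D = (k_n/2)(V_GS − V_t)² with V_GS = V_G − I_D·R_S = 5.74 − 2.2·I_D.
Substituting gives 7.74·I_D² − 32.3·I_D + 31.5 = 0, with roots I_D = 1.57 or 2.6 mA.
The root I_D = 2.6 mA gives V_GS = 0.026 V ≤ V_t, so take I_D = 1.57 mA.
Then V_GS = 2.29 V and V_DS = V_DD − I_D(R_D+R_S) = 18 − 1.57×5.5 = 9.38 V.
Saturation requires V_DS ≥ V_GS − V_t = 0.99 V; 9.38 ≥ 0.99 ✓.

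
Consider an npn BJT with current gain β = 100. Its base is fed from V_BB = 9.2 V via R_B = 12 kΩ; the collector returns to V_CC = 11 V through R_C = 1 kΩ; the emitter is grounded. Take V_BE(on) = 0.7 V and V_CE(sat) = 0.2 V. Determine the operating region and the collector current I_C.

Assume active: I_B = (9.2 − 0.7)/12 = 0.708 mA, giving I_C = β·I_B = 70.8 mA.
But then V_CE = 11 − 70.8×1 = -59.8 V < V_CE(sat) = 0.2 V — impossible in the active region.
So the transistor is saturated. With V_CE = 0.2 V, I_C = (V_CC − 0.2)/R_C = 10.8/1 = 10.8 mA.
Check: β·I_B = 70.8 mA > I_C = 10.8 mA, confirming saturation.

saturation; I_C ≈ 11 mA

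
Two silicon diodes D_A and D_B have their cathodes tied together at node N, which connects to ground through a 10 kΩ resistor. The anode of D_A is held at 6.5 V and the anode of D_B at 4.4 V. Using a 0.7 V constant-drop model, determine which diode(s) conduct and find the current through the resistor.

Only D_A conducts; I_R ≈ 0.58 mA

Assume both conduct. Then node N would need to be at both 6.5−0.7 = 5.8 V and 4.4−0.7 = 3.7 V, which is impossible.
Assume only D_A conducts: V_N = 6.5 − 0.7 = 5.8 V, so I_R = 5.8/10 = 0.58 mA.
Check D_B: its anode-to-cathode voltage is 4.4 − 5.8 = -1.4 V < 0.7 V, so it is off. The assumption is consistent.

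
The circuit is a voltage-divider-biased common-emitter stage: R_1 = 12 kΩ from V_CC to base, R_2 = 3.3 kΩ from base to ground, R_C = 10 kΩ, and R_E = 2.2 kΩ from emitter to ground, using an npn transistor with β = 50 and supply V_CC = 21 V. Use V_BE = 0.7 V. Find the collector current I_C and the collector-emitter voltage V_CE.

I_C ≈ 1.7 mA, V_CE ≈ 0.58 V

Thevenize the base divider: V_Th = V_CC·R_2/(R_1+R_2) = 21×3.3/15.3 = 4.53 V, R_Th = R_1‖R_2 = 2.59 kΩ.
Base-emitter loop: V_Th = I_B·R_Th + V_BE + (β+1)I_B·R_E, so I_B = (4.53 − 0.7) / (2.59 + 51×2.2) = 0.0334 mA.
I_C = β·I_B = 50×0.0334 = 1.67 mA, and I_E = (β+1)I_B = 1.7 mA.
V_CE = V_CC − I_C·R_C − I_E·R_E = 21 − 1.67×10 − 1.7×2.2 = 0.577 V.
V_CE = 0.577 V > 0.2 V confirms active-region operation.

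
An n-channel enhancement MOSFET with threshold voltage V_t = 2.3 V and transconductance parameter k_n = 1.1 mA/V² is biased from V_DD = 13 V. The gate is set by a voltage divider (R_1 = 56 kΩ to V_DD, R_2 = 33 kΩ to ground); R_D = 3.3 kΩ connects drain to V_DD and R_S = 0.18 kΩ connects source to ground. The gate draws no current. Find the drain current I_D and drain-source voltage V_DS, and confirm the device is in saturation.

V_G = V_DD·R_2/(R_1+R_2) = 13×33/89 = 4.82 V.
Assume saturation: I_D = (k_n/2)(V_GS − V_t)² with V_GS = V_G − I_D·R_S = 4.82 − 0.18·I_D.
Substituting gives 0.0178·I_D² − 1.5·I_D + 3.49 = 0, with roots I_D = 2.4 or 81.7 mA.
The root I_D = 81.7 mA gives V_GS = -9.89 V ≤ V_t, so take I_D = 2.4 mA.
Then V_GS = 4.39 V and V_DS = V_DD − I_D(R_D+R_S) = 13 − 2.4×3.48 = 4.65 V.
Saturation requires V_DS ≥ V_GS − V_t = 2.09 V; 4.65 ≥ 2.09 ✓.

I_D ≈ 2.4 mA, V_DS ≈ 4.7 V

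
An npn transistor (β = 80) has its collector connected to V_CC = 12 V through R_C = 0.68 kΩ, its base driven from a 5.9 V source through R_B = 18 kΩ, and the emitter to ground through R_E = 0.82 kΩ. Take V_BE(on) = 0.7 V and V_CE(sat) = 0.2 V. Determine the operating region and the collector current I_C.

active; I_C ≈ 4.9 mA

Assume active. Base-emitter loop: I_B = (V_BB − V_BE)/(R_B + (β+1)R_E) = (5.9 − 0.7)/(18 + 81×0.82) = 0.0616 mA.
I_C = β·I_B = 80×0.0616 = 4.93 mA.
V_CE = V_CC − I_C·R_C − I_E·R_E = 12 − 4.93×0.68 − 4.99×0.82 = 4.56 V > V_CE(sat), so the active-region assumption holds.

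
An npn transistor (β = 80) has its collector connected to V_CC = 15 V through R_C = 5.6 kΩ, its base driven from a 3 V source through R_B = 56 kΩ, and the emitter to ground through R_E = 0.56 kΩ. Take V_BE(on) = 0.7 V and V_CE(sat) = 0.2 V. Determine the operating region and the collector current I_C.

active; I_C ≈ 1.8 mA

Assume active. Base-emitter loop: I_B = (V_BB − V_BE)/(R_B + (β+1)R_E) = (3 − 0.7)/(56 + 81×0.56) = 0.0227 mA.
I_C = β·I_B = 80×0.0227 = 1.82 mA.
V_CE = V_CC − I_C·R_C − I_E·R_E = 15 − 1.82×5.6 − 1.84×0.56 = 3.8 V > V_CE(sat), so the active-region assumption holds.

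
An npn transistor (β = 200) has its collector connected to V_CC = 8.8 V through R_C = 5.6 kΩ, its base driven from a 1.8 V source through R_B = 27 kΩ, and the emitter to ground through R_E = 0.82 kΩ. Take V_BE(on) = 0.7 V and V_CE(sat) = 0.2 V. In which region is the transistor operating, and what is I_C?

Assume active. Base-emitter loop: I_B = (V_BB − V_BE)/(R_B + (β+1)R_E) = (1.8 − 0.7)/(27 + 201×0.82) = 0.00573 mA.
I_C = β·I_B = 200×0.00573 = 1.15 mA.
V_CE = V_CC − I_C·R_C − I_E·R_E = 8.8 − 1.15×5.6 − 1.15×0.82 = 1.43 V > V_CE(sat), so the active-region assumption holds.

active; I_C ≈ 1.1 mA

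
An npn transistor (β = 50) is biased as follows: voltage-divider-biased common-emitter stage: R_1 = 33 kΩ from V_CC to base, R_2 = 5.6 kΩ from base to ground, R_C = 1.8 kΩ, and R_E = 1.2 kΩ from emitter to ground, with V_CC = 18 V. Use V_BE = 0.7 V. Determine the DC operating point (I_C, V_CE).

I_C ≈ 1.4 mA, V_CE ≈ 14 V

Thevenize the base divider: V_Th = V_CC·R_2/(R_1+R_2) = 18×5.6/38.6 = 2.61 V, R_Th = R_1‖R_2 = 4.79 kΩ.
Base-emitter loop: V_Th = I_B·R_Th + V_BE + (β+1)I_B·R_E, so I_B = (2.61 − 0.7) / (4.79 + 51×1.2) = 0.029 mA.
I_C = β·I_B = 50×0.029 = 1.45 mA, and I_E = (β+1)I_B = 1.48 mA.
V_CE = V_CC − I_C·R_C − I_E·R_E = 18 − 1.45×1.8 − 1.48×1.2 = 13.6 V.
V_CE = 13.6 V > 0.2 V confirms active-region operation.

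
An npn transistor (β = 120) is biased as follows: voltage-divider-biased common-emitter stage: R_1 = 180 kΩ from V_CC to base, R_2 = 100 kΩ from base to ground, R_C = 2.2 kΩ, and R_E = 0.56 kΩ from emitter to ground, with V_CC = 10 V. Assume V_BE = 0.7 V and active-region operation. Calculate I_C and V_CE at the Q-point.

I_C ≈ 2.6 mA, V_CE ≈ 2.8 V

Thevenize the base divider: V_Th = V_CC·R_2/(R_1+R_2) = 10×100/280 = 3.57 V, R_Th = R_1‖R_2 = 64.3 kΩ.
Base-emitter loop: V_Th = I_B·R_Th + V_BE + (β+1)I_B·R_E, so I_B = (3.57 − 0.7) / (64.3 + 121×0.56) = 0.0217 mA.
I_C = β·I_B = 120×0.0217 = 2.61 mA, and I_E = (β+1)I_B = 2.63 mA.
V_CE = V_CC − I_C·R_C − I_E·R_E = 10 − 2.61×2.2 − 2.63×0.56 = 2.79 V.
V_CE = 2.79 V > 0.2 V confirms active-region operation.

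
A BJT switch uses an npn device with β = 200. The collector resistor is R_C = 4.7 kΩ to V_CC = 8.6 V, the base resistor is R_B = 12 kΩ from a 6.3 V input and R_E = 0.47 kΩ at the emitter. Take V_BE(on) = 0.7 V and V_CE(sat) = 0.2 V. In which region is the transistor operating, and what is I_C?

Assume active: I_B = (6.3 − 0.7)/(12 + 201×0.47) = 0.0526 mA, I_C = β·I_B = 10.5 mA.
Then V_CE = 8.6 − 10.5×4.7 − 10.6×0.47 = -45.8 V < 0.2 V — the active assumption fails.
Re-solve with V_CE = 0.2 V. KCL at the emitter: V_E/R_E = (V_BB−0.7−V_E)/R_B + (V_CC−0.2−V_E)/R_C, giving V_E = 0.93 V.
I_C = (V_CC − 0.2 − V_E)/R_C = (8.4 − 0.93)/4.7 = 1.59 mA.
Check: I_B = (5.6 − 0.93)/12 = 0.389 mA, and β·I_B = 77.8 mA > I_C, confirming saturation.

saturation; I_C ≈ 1.6 mA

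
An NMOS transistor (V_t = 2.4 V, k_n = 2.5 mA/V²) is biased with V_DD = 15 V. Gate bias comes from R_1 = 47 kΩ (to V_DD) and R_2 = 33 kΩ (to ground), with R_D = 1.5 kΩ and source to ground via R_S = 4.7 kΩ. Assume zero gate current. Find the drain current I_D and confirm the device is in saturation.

I_D ≈ 0.65 mA

V_G = V_DD·R_2/(R_1+R_2) = 15×33/80 = 6.19 V.
Assume saturation: I_D = (k_n/2)(V_GS − V_t)² with V_GS = V_G − I_D·R_S = 6.19 − 4.7·I_D.
Substituting gives 27.6·I_D² − 45.5·I_D + 17.9 = 0, with roots I_D = 0.652 or 0.996 mA.
The root I_D = 0.996 mA gives V_GS = 1.51 V ≤ V_t, so take I_D = 0.652 mA.
Then V_GS = 3.12 V and V_DS = V_DD − I_D(R_D+R_S) = 15 − 0.652×6.2 = 11 V.
Saturation requires V_DS ≥ V_GS − V_t = 0.722 V; 11 ≥ 0.722 ✓.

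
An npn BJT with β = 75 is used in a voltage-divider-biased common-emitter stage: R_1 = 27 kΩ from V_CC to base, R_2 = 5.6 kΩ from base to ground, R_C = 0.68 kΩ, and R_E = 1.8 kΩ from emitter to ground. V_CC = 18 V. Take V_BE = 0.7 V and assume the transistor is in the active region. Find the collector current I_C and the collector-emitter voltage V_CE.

Thevenize the base divider: V_Th = V_CC·R_2/(R_1+R_2) = 18×5.6/32.6 = 3.09 V, R_Th = R_1‖R_2 = 4.64 kΩ.
Base-emitter loop: V_Th = I_B·R_Th + V_BE + (β+1)I_B·R_E, so I_B = (3.09 − 0.7) / (4.64 + 76×1.8) = 0.0169 mA.
I_C = β·I_B = 75×0.0169 = 1.27 mA, and I_E = (β+1)I_B = 1.29 mA.
V_CE = V_CC − I_C·R_C − I_E·R_E = 18 − 1.27×0.68 − 1.29×1.8 = 14.8 V.
V_CE = 14.8 V > 0.2 V confirms active-region operation.

I_C ≈ 1.3 mA, V_CE ≈ 15 V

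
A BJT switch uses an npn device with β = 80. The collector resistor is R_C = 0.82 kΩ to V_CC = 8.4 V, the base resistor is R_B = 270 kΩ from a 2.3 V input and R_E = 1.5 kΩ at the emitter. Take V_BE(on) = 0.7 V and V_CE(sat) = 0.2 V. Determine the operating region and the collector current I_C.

Assume active. Base-emitter loop: I_B = (V_BB − V_BE)/(R_B + (β+1)R_E) = (2.3 − 0.7)/(270 + 81×1.5) = 0.00409 mA.
I_C = β·I_B = 80×0.00409 = 0.327 mA.
V_CE = V_CC − I_C·R_C − I_E·R_E = 8.4 − 0.327×0.82 − 0.331×1.5 = 7.64 V > V_CE(sat), so the active-region assumption holds.

active; I_C ≈ 0.33 mA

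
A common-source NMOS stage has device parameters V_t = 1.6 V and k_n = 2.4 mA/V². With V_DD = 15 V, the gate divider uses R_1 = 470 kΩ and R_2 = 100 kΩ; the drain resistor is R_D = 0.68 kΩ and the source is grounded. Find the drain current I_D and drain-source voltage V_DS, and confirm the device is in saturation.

I_D ≈ 1.3 mA, V_DS ≈ 14 V

V_G = V_DD·R_2/(R_1+R_2) = 15×100/570 = 2.63 V. With the source grounded, V_GS = V_G = 2.63 V.
Assume saturation: I_D = (k_n/2)(V_GS − V_t)² = (2.4/2)×(2.63 − 1.6)² = 1.2×1.03² = 1.28 mA.
V_DS = V_DD − I_D·R_D = 15 − 1.28×0.68 = 14.1 V.
Saturation requires V_DS ≥ V_GS − V_t = 1.03 V; 14.1 ≥ 1.03 ✓.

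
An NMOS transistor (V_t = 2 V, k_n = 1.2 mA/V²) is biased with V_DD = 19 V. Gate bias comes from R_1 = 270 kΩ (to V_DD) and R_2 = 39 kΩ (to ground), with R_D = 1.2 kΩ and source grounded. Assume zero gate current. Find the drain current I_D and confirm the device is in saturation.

I_D ≈ 0.095 mA

V_G = V_DD·R_2/(R_1+R_2) = 19×39/309 = 2.4 V. With the source grounded, V_GS = V_G = 2.4 V.
Assume saturation: I_D = (k_n/2)(V_GS − V_t)² = (1.2/2)×(2.4 − 2)² = 0.6×0.398² = 0.0951 mA.
V_DS = V_DD − I_D·R_D = 19 − 0.0951×1.2 = 18.9 V.
Saturation requires V_DS ≥ V_GS − V_t = 0.398 V; 18.9 ≥ 0.398 ✓.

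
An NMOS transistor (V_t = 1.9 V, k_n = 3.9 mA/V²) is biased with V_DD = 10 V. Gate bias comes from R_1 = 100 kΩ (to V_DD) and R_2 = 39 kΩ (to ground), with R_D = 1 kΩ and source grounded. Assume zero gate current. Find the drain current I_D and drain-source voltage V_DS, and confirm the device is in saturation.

I_D ≈ 1.6 mA, V_DS ≈ 8.4 V

V_G = V_DD·R_2/(R_1+R_2) = 10×39/139 = 2.81 V. With the source grounded, V_GS = V_G = 2.81 V.
Assume saturation: I_D = (k_n/2)(V_GS − V_t)² = (3.9/2)×(2.81 − 1.9)² = 1.95×0.906² = 1.6 mA.
V_DS = V_DD − I_D·R_D = 10 − 1.6×1 = 8.4 V.
Saturation requires V_DS ≥ V_GS − V_t = 0.906 V; 8.4 ≥ 0.906 ✓.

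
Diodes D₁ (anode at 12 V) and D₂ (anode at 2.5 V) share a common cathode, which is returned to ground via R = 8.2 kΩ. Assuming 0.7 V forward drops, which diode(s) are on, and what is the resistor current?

Assume both conduct. Then node N would need to be at both 12−0.7 = 11.3 V and 2.5−0.7 = 1.8 V, which is impossible.
Assume only D₁ conducts: V_N = 12 − 0.7 = 11.3 V, so I_R = 11.3/8.2 = 1.38 mA.
Check D₂: its anode-to-cathode voltage is 2.5 − 11.3 = -8.8 V < 0.7 V, so it is off. The assumption is consistent.

Only D₁ conducts; I_R ≈ 1.4 mA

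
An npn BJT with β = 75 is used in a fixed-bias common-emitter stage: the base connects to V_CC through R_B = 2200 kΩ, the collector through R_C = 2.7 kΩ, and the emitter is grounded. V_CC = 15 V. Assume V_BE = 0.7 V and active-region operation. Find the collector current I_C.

I_C ≈ 0.49 mA

Base loop: V_CC = I_B·R_B + V_BE, so I_B = (15 − 0.7)/2200 kΩ = 0.0065 mA.
In the active region I_C = β·I_B = 75 × 0.0065 = 0.488 mA.
Collector loop: V_CE = V_CC − I_C·R_C = 15 − 0.488×2.7 = 13.7 V.
Since V_CE = 13.7 V > V_CE(sat) ≈ 0.2 V, the transistor is in the active region as assumed.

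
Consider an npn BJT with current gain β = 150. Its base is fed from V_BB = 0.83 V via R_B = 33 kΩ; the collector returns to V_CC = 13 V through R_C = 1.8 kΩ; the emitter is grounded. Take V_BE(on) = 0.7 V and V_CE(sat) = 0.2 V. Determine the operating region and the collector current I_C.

active; I_C ≈ 0.59 mA

Assume active. Base-emitter loop: I_B = (V_BB − V_BE)/R_B = (0.83 − 0.7)/33 = 0.00394 mA.
I_C = β·I_B = 150×0.00394 = 0.591 mA.
V_CE = V_CC − I_C·R_C = 13 − 0.591×1.8 = 11.9 V > V_CE(sat), so the active-region assumption holds.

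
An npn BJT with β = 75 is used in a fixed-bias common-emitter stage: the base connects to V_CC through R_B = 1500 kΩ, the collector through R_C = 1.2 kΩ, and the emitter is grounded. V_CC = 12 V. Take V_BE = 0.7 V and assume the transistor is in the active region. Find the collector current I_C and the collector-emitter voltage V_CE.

Base loop: V_CC = I_B·R_B + V_BE, so I_B = (12 − 0.7)/1500 kΩ = 0.00753 mA.
In the active region I_C = β·I_B = 75 × 0.00753 = 0.565 mA.
Collector loop: V_CE = V_CC − I_C·R_C = 12 − 0.565×1.2 = 11.3 V.
Since V_CE = 11.3 V > V_CE(sat) ≈ 0.2 V, the transistor is in the active region as assumed.

I_C ≈ 0.57 mA, V_CE ≈ 11 V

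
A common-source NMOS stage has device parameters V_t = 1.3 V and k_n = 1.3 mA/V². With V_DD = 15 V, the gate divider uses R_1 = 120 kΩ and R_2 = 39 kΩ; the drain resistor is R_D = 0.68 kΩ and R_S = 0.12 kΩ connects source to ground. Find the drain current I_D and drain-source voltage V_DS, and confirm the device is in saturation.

I_D ≈ 2.7 mA, V_DS ≈ 13 V

V_G = V_DD·R_2/(R_1+R_2) = 15×39/159 = 3.68 V.
Assume saturation: I_D = (k_n/2)(V_GS − V_t)² with V_GS = V_G − I_D·R_S = 3.68 − 0.12·I_D.
Substituting gives 0.00936·I_D² − 1.37·I_D + 3.68 = 0, with roots I_D = 2.73 or 144 mA.
The root I_D = 144 mA gives V_GS = -13.6 V ≤ V_t, so take I_D = 2.73 mA.
Then V_GS = 3.35 V and V_DS = V_DD − I_D(R_D+R_S) = 15 − 2.73×0.8 = 12.8 V.
Saturation requires V_DS ≥ V_GS − V_t = 2.05 V; 12.8 ≥ 2.05 ✓.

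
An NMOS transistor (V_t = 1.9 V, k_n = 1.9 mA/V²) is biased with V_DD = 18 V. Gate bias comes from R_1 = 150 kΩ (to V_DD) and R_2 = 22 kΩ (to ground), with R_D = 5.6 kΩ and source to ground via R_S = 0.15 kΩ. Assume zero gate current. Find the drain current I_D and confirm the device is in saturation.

I_D ≈ 0.14 mA

V_G = V_DD·R_2/(R_1+R_2) = 18×22/172 = 2.3 V.
Assume saturation: I_D = (k_n/2)(V_GS − V_t)² with V_GS = V_G − I_D·R_S = 2.3 − 0.15·I_D.
Substituting gives 0.0214·I_D² − 1.11·I_D + 0.154 = 0, with roots I_D = 0.138 or 52 mA.
The root I_D = 52 mA gives V_GS = -5.5 V ≤ V_t, so take I_D = 0.138 mA.
Then V_GS = 2.28 V and V_DS = V_DD − I_D(R_D+R_S) = 18 − 0.138×5.75 = 17.2 V.
Saturation requires V_DS ≥ V_GS − V_t = 0.382 V; 17.2 ≥ 0.382 ✓.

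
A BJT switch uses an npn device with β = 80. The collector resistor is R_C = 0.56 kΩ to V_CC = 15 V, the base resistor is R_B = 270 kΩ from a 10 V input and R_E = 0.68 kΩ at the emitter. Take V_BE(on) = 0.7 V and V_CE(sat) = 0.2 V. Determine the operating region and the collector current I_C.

active; I_C ≈ 2.3 mA

Assume active. Base-emitter loop: I_B = (V_BB − V_BE)/(R_B + (β+1)R_E) = (10 − 0.7)/(270 + 81×0.68) = 0.0286 mA.
I_C = β·I_B = 80×0.0286 = 2.29 mA.
V_CE = V_CC − I_C·R_C − I_E·R_E = 15 − 2.29×0.56 − 2.32×0.68 = 12.1 V > V_CE(sat), so the active-region assumption holds.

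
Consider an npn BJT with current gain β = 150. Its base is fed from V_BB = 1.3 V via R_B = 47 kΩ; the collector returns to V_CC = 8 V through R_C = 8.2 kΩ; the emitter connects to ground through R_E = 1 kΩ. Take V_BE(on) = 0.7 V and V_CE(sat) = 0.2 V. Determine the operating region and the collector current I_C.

Assume active. Base-emitter loop: I_B = (V_BB − V_BE)/(R_B + (β+1)R_E) = (1.3 − 0.7)/(47 + 151×1) = 0.00303 mA.
I_C = β·I_B = 150×0.00303 = 0.455 mA.
V_CE = V_CC − I_C·R_C − I_E·R_E = 8 − 0.455×8.2 − 0.458×1 = 3.82 V > V_CE(sat), so the active-region assumption holds.

active; I_C ≈ 0.45 mA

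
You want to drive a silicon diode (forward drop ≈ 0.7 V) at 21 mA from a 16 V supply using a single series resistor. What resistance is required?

R ≈ 0.73 kΩ

The resistor drops V_S − V_D = 16 − 0.7 = 15.3 V at 21 mA.
R = 15.3 V / 21 mA = 0.729 kΩ.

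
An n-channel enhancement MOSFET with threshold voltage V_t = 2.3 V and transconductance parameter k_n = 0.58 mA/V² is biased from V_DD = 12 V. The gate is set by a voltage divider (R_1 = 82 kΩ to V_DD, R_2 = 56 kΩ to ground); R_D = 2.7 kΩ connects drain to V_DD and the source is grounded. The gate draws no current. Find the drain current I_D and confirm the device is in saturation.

V_G = V_DD·R_2/(R_1+R_2) = 12×56/138 = 4.87 V. With the source grounded, V_GS = V_G = 4.87 V.
Assume saturation: I_D = (k_n/2)(V_GS − V_t)² = (0.58/2)×(4.87 − 2.3)² = 0.29×2.57² = 1.91 mA.
V_DS = V_DD − I_D·R_D = 12 − 1.91×2.7 = 6.83 V.
Saturation requires V_DS ≥ V_GS − V_t = 2.57 V; 6.83 ≥ 2.57 ✓.

I_D ≈ 1.9 mA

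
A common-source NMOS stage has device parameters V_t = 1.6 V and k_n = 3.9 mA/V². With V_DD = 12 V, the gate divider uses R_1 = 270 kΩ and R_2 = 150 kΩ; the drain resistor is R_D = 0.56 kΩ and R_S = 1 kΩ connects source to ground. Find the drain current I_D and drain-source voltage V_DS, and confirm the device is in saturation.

V_G = V_DD·R_2/(R_1+R_2) = 12×150/420 = 4.29 V.
Assume saturation: I_D = (k_n/2)(V_GS − V_t)² with V_GS = V_G − I_D·R_S = 4.29 − 1·I_D.
Substituting gives 1.95·I_D² − 11.5·I_D + 14.1 = 0, with roots I_D = 1.74 or 4.14 mA.
The root I_D = 4.14 mA gives V_GS = 0.142 V ≤ V_t, so take I_D = 1.74 mA.
Then V_GS = 2.54 V and V_DS = V_DD − I_D(R_D+R_S) = 12 − 1.74×1.56 = 9.28 V.
Saturation requires V_DS ≥ V_GS − V_t = 0.945 V; 9.28 ≥ 0.945 ✓.

I_D ≈ 1.7 mA, V_DS ≈ 9.3 V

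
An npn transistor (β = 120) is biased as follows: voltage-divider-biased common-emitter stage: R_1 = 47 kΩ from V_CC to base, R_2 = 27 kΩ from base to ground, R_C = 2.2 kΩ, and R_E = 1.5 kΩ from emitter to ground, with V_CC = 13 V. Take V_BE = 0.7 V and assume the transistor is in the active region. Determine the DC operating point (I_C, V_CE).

Thevenize the base divider: V_Th = V_CC·R_2/(R_1+R_2) = 13×27/74 = 4.74 V, R_Th = R_1‖R_2 = 17.1 kΩ.
Base-emitter loop: V_Th = I_B·R_Th + V_BE + (β+1)I_B·R_E, so I_B = (4.74 − 0.7) / (17.1 + 121×1.5) = 0.0204 mA.
I_C = β·I_B = 120×0.0204 = 2.44 mA, and I_E = (β+1)I_B = 2.46 mA.
V_CE = V_CC − I_C·R_C − I_E·R_E = 13 − 2.44×2.2 − 2.46×1.5 = 3.93 V.
V_CE = 3.93 V > 0.2 V confirms active-region operation.

I_C ≈ 2.4 mA, V_CE ≈ 3.9 V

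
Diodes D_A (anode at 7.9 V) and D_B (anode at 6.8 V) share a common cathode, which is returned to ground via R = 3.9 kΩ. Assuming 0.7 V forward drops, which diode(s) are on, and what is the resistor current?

Assume both conduct. Then node N would need to be at both 7.9−0.7 = 7.2 V and 6.8−0.7 = 6.1 V, which is impossible.
Assume only D_A conducts: V_N = 7.9 − 0.7 = 7.2 V, so I_R = 7.2/3.9 = 1.85 mA.
Check D_B: its anode-to-cathode voltage is 6.8 − 7.2 = -0.4 V < 0.7 V, so it is off. The assumption is consistent.

Only D_A conducts; I_R ≈ 1.8 mA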